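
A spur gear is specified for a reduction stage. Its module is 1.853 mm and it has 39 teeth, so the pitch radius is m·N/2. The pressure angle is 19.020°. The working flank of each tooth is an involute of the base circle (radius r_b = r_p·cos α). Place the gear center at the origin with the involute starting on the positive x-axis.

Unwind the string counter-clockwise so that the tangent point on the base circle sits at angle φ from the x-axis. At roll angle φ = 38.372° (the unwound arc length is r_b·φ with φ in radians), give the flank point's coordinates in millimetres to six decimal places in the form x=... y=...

pitch radius r_p = m·N/2 = 1.853·39/2 = 36.133500
base radius r_b = r_p·cos α = 36.133500·cos 19.020° = 34.160787
roll angle φ = 38.372° = 0.66971774 rad
x = r_b·(cos φ + φ·sin φ) = 34.160787·(0.78399691 + 0.66971774·0.62076472) = 40.983860
y = r_b·(sin φ − φ·cos φ) = 34.160787·(0.62076472 − 0.66971774·0.78399691) = 3.269463

x=40.983860 y=3.269463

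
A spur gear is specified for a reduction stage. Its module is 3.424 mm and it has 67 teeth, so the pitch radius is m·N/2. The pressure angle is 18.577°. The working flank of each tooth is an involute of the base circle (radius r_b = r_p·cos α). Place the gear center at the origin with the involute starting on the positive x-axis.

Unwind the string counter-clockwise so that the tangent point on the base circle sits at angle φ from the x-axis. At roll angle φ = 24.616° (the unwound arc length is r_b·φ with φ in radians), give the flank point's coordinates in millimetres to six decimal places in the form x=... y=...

pitch radius r_p = m·N/2 = 3.424·67/2 = 114.704000
base radius r_b = r_p·cos α = 114.704000·cos 18.577° = 108.727505
roll angle φ = 24.616° = 0.42963025 rad
x = r_b·(cos φ + φ·sin φ) = 108.727505·(0.90911983 + 0.42963025·0.41653468) = 118.303759
y = r_b·(sin φ − φ·cos φ) = 108.727505·(0.41653468 − 0.42963025·0.90911983) = 2.821403

x=118.303759 y=2.821403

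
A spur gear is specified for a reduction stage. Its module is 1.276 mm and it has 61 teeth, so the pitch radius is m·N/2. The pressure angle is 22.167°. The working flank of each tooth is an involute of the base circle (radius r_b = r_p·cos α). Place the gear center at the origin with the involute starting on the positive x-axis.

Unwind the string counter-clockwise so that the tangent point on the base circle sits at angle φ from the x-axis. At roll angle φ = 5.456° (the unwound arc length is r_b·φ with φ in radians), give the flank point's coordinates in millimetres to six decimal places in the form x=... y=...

pitch radius r_p = m·N/2 = 1.276·61/2 = 38.918000
base radius r_b = r_p·cos α = 38.918000·cos 22.167° = 36.041495
roll angle φ = 5.456° = 0.09522516 rad
x = r_b·(cos φ + φ·sin φ) = 36.041495·(0.99546951 + 0.09522516·0.09508131) = 36.204534
y = r_b·(sin φ − φ·cos φ) = 36.041495·(0.09508131 − 0.09522516·0.99546951) = 0.010364

x=36.204534 y=0.010364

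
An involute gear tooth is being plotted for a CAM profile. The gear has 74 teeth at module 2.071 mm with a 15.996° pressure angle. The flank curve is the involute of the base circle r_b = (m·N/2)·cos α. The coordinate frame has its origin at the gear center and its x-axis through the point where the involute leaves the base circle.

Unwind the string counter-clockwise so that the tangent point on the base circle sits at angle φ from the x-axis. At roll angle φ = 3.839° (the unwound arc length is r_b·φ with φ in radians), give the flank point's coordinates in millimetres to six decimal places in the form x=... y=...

x=73.825235 y=0.007382

pitch radius r_p = m·N/2 = 2.071·74/2 = 76.627000
base radius r_b = r_p·cos α = 76.627000·cos 15.996° = 73.660074
roll angle φ = 3.839° = 0.06700319 rad
x = r_b·(cos φ + φ·sin φ) = 73.660074·(0.99775613 + 0.06700319·0.06695307) = 73.825235
y = r_b·(sin φ − φ·cos φ) = 73.660074·(0.06695307 − 0.06700319·0.99775613) = 0.007382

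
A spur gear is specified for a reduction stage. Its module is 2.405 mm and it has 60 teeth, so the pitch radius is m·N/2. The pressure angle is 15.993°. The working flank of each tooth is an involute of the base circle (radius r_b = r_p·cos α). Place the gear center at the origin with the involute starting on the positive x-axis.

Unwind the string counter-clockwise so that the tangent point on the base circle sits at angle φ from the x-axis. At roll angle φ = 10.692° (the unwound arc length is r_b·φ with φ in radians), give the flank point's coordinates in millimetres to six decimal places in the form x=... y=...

x=70.554603 y=0.149716

pitch radius r_p = m·N/2 = 2.405·60/2 = 72.150000
base radius r_b = r_p·cos α = 72.150000·cos 15.993° = 69.357461
roll angle φ = 10.692° = 0.18661060 rad
x = r_b·(cos φ + φ·sin φ) = 69.357461·(0.98263871 + 0.18661060·0.18552941) = 70.554603
y = r_b·(sin φ − φ·cos φ) = 69.357461·(0.18552941 − 0.18661060·0.98263871) = 0.149716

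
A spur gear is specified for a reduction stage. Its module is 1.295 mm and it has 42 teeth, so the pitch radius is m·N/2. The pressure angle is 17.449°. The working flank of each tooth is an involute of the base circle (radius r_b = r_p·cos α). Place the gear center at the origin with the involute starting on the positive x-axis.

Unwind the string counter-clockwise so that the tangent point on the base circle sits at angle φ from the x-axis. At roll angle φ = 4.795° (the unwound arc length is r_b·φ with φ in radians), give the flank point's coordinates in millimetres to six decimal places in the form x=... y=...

x=26.034294 y=0.005065

pitch radius r_p = m·N/2 = 1.295·42/2 = 27.195000
base radius r_b = r_p·cos α = 27.195000·cos 17.449° = 25.943601
roll angle φ = 4.795° = 0.08368854 rad
x = r_b·(cos φ + φ·sin φ) = 25.943601·(0.99650016 + 0.08368854·0.08359088) = 26.034294
y = r_b·(sin φ − φ·cos φ) = 25.943601·(0.08359088 − 0.08368854·0.99650016) = 0.005065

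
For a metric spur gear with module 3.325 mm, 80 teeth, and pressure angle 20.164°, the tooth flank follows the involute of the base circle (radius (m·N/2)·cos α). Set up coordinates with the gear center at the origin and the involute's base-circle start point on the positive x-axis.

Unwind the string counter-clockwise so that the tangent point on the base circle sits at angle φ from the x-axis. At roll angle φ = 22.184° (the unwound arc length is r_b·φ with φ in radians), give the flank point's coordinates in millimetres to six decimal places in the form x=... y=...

x=133.858686 y=2.379517

pitch radius r_p = m·N/2 = 3.325·80/2 = 133.000000
base radius r_b = r_p·cos α = 133.000000·cos 20.164° = 124.848403
roll angle φ = 22.184° = 0.38718384 rad
x = r_b·(cos φ + φ·sin φ) = 124.848403·(0.92597606 + 0.38718384·0.37758222) = 133.858686
y = r_b·(sin φ − φ·cos φ) = 124.848403·(0.37758222 − 0.38718384·0.92597606) = 2.379517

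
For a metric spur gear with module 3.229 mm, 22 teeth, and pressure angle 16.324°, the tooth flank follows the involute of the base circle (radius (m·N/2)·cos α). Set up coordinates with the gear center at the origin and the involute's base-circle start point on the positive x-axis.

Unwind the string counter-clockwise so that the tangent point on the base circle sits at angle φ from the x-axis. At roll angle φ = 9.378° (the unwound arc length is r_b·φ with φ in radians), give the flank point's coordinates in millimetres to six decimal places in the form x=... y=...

pitch radius r_p = m·N/2 = 3.229·22/2 = 35.519000
base radius r_b = r_p·cos α = 35.519000·cos 16.324° = 34.087145
roll angle φ = 9.378° = 0.16367698 rad
x = r_b·(cos φ + φ·sin φ) = 34.087145·(0.98663480 + 0.16367698·0.16294713) = 34.540692
y = r_b·(sin φ − φ·cos φ) = 34.087145·(0.16294713 − 0.16367698·0.98663480) = 0.049690

x=34.540692 y=0.049690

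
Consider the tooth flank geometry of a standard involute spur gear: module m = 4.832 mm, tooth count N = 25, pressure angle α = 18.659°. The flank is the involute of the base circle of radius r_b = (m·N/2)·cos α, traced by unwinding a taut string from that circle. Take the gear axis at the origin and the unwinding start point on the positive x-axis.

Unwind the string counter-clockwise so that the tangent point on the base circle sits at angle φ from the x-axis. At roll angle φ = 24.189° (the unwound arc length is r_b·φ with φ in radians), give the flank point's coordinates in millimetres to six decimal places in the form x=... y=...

x=62.100097 y=1.409914

pitch radius r_p = m·N/2 = 4.832·25/2 = 60.400000
base radius r_b = r_p·cos α = 60.400000·cos 18.659° = 57.225343
roll angle φ = 24.189° = 0.42217769 rad
x = r_b·(cos φ + φ·sin φ) = 57.225343·(0.91219880 + 0.42217769·0.40974791) = 62.100097
y = r_b·(sin φ − φ·cos φ) = 57.225343·(0.40974791 − 0.42217769·0.91219880) = 1.409914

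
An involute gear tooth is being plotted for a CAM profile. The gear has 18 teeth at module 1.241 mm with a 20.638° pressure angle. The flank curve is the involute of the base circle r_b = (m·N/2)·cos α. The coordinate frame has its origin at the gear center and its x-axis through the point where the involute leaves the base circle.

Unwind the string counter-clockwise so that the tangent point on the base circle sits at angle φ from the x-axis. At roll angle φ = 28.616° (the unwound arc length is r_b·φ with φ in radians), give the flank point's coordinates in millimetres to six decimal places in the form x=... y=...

x=11.675688 y=0.423326

pitch radius r_p = m·N/2 = 1.241·18/2 = 11.169000
base radius r_b = r_p·cos α = 11.169000·cos 20.638° = 10.452240
roll angle φ = 28.616° = 0.49944342 rad
x = r_b·(cos φ + φ·sin φ) = 10.452240·(0.87784927 + 0.49944342·0.47893702) = 11.675688
y = r_b·(sin φ − φ·cos φ) = 10.452240·(0.47893702 − 0.49944342·0.87784927) = 0.423326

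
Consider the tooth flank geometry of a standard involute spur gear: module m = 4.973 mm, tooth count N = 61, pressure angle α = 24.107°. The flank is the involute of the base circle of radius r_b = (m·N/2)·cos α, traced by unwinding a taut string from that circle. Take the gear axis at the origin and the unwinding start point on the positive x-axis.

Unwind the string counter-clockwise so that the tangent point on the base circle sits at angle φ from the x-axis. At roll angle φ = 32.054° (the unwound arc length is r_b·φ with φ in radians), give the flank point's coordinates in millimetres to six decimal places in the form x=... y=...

x=158.447765 y=7.830510

pitch radius r_p = m·N/2 = 4.973·61/2 = 151.676500
base radius r_b = r_p·cos α = 151.676500·cos 24.107° = 138.447925
roll angle φ = 32.054° = 0.55944784 rad
x = r_b·(cos φ + φ·sin φ) = 138.447925·(0.84754828 + 0.55944784·0.53071830) = 158.447765
y = r_b·(sin φ − φ·cos φ) = 138.447925·(0.53071830 − 0.55944784·0.84754828) = 7.830510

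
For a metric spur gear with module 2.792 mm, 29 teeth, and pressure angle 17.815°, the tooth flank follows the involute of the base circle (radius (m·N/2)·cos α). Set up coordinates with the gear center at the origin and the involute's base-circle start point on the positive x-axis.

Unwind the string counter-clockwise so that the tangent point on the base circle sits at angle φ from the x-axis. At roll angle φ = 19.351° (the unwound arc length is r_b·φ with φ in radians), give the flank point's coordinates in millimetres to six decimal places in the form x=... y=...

x=40.678711 y=0.489330

pitch radius r_p = m·N/2 = 2.792·29/2 = 40.484000
base radius r_b = r_p·cos α = 40.484000·cos 17.815° = 38.542765
roll angle φ = 19.351° = 0.33773866 rad
x = r_b·(cos φ + φ·sin φ) = 38.542765·(0.94350638 + 0.33773866·0.33135436) = 40.678711
y = r_b·(sin φ − φ·cos φ) = 38.542765·(0.33135436 − 0.33773866·0.94350638) = 0.489330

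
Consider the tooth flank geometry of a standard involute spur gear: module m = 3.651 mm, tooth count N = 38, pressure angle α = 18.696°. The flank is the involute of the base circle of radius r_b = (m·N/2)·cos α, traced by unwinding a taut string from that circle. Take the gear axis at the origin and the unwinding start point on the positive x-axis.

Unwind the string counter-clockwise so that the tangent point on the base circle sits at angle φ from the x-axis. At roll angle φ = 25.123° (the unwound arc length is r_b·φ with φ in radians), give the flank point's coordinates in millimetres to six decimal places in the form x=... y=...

pitch radius r_p = m·N/2 = 3.651·38/2 = 69.369000
base radius r_b = r_p·cos α = 69.369000·cos 18.696° = 65.708582
roll angle φ = 25.123° = 0.43847907 rad
x = r_b·(cos φ + φ·sin φ) = 65.708582·(0.90539844 + 0.43847907·0.42456291) = 71.724886
y = r_b·(sin φ − φ·cos φ) = 65.708582·(0.42456291 − 0.43847907·0.90539844) = 1.811234

x=71.724886 y=1.811234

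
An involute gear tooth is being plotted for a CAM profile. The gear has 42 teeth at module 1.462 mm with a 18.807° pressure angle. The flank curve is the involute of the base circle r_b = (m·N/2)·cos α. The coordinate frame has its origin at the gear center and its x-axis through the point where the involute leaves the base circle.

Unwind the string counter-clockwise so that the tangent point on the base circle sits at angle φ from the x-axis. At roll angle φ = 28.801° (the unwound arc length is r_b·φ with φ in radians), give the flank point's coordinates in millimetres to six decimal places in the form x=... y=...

pitch radius r_p = m·N/2 = 1.462·42/2 = 30.702000
base radius r_b = r_p·cos α = 30.702000·cos 18.807° = 29.062817
roll angle φ = 28.801° = 0.50267228 rad
x = r_b·(cos φ + φ·sin φ) = 29.062817·(0.87629827 + 0.50267228·0.48176897) = 32.505894
y = r_b·(sin φ − φ·cos φ) = 29.062817·(0.48176897 − 0.50267228·0.87629827) = 1.199658

x=32.505894 y=1.199658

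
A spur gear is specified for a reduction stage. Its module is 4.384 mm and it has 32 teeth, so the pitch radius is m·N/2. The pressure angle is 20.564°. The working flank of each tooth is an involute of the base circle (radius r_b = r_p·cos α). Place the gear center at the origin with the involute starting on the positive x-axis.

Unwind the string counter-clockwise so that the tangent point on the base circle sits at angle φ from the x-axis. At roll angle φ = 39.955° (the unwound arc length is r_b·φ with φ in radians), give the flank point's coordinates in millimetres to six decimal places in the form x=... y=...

pitch radius r_p = m·N/2 = 4.384·32/2 = 70.144000
base radius r_b = r_p·cos α = 70.144000·cos 20.564° = 65.674454
roll angle φ = 39.955° = 0.69734630 rad
x = r_b·(cos φ + φ·sin φ) = 65.674454·(0.76654905 + 0.69734630·0.64218576) = 79.753409
y = r_b·(sin φ − φ·cos φ) = 65.674454·(0.64218576 − 0.69734630·0.76654905) = 7.068910

x=79.753409 y=7.068910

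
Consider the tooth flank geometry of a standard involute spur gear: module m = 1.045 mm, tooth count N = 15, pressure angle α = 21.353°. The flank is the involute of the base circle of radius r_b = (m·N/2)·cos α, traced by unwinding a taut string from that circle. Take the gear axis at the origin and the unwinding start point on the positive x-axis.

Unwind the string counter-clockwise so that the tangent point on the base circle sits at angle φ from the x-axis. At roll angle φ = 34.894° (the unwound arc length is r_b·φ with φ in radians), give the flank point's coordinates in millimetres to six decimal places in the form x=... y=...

x=8.530224 y=0.529495

pitch radius r_p = m·N/2 = 1.045·15/2 = 7.837500
base radius r_b = r_p·cos α = 7.837500·cos 21.353° = 7.299493
roll angle φ = 34.894° = 0.60901519 rad
x = r_b·(cos φ + φ·sin φ) = 7.299493·(0.82021179 + 0.60901519·0.57205998) = 8.530224
y = r_b·(sin φ − φ·cos φ) = 7.299493·(0.57205998 − 0.60901519·0.82021179) = 0.529495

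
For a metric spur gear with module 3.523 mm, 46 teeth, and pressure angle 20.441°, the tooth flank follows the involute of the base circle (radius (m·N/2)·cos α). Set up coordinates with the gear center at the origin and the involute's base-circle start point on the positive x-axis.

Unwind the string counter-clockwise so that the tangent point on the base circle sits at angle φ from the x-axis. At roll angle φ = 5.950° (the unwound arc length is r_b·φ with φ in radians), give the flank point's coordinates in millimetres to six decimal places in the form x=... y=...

pitch radius r_p = m·N/2 = 3.523·46/2 = 81.029000
base radius r_b = r_p·cos α = 81.029000·cos 20.441° = 75.926792
roll angle φ = 5.950° = 0.10384709 rad
x = r_b·(cos φ + φ·sin φ) = 75.926792·(0.99461273 + 0.10384709·0.10366054) = 76.335094
y = r_b·(sin φ − φ·cos φ) = 75.926792·(0.10366054 − 0.10384709·0.99461273) = 0.028313

x=76.335094 y=0.028313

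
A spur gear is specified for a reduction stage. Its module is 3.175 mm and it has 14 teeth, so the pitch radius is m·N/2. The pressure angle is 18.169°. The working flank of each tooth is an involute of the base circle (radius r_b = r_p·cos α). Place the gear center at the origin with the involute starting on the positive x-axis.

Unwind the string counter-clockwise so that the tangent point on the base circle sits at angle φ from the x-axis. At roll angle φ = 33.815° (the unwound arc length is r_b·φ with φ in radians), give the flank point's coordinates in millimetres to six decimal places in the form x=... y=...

pitch radius r_p = m·N/2 = 3.175·14/2 = 22.225000
base radius r_b = r_p·cos α = 22.225000·cos 18.169° = 21.116882
roll angle φ = 33.815° = 0.59018309 rad
x = r_b·(cos φ + φ·sin φ) = 21.116882·(0.83083880 + 0.59018309·0.55651315) = 24.480451
y = r_b·(sin φ − φ·cos φ) = 21.116882·(0.55651315 − 0.59018309·0.83083880) = 1.397223

x=24.480451 y=1.397223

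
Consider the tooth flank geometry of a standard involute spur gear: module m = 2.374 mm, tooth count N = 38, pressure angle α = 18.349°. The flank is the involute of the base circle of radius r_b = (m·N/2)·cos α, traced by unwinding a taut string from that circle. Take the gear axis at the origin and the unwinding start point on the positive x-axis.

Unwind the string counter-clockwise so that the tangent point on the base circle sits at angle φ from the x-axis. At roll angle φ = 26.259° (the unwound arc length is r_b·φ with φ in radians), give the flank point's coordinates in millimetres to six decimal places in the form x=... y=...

pitch radius r_p = m·N/2 = 2.374·38/2 = 45.106000
base radius r_b = r_p·cos α = 45.106000·cos 18.349° = 42.812658
roll angle φ = 26.259° = 0.45830601 rad
x = r_b·(cos φ + φ·sin φ) = 42.812658·(0.89680326 + 0.45830601·0.44242957) = 47.075573
y = r_b·(sin φ − φ·cos φ) = 42.812658·(0.44242957 − 0.45830601·0.89680326) = 1.345141

x=47.075573 y=1.345141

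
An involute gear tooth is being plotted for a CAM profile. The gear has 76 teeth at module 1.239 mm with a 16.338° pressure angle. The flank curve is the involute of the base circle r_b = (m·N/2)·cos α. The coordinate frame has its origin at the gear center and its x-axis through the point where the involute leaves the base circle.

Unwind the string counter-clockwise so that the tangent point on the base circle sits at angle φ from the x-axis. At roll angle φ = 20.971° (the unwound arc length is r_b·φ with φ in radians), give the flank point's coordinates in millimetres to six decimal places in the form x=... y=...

pitch radius r_p = m·N/2 = 1.239·76/2 = 47.082000
base radius r_b = r_p·cos α = 47.082000·cos 16.338° = 45.180779
roll angle φ = 20.971° = 0.36601300 rad
x = r_b·(cos φ + φ·sin φ) = 45.180779·(0.93376169 + 0.36601300·0.35789538) = 48.106508
y = r_b·(sin φ − φ·cos φ) = 45.180779·(0.35789538 − 0.36601300·0.93376169) = 0.728606

x=48.106508 y=0.728606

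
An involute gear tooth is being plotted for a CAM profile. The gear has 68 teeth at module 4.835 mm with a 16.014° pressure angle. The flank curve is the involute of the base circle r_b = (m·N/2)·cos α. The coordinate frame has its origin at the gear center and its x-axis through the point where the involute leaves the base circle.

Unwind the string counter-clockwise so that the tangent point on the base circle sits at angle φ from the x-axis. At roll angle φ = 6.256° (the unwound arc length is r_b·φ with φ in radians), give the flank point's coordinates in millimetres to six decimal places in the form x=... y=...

x=158.949828 y=0.068481

pitch radius r_p = m·N/2 = 4.835·68/2 = 164.390000
base radius r_b = r_p·cos α = 164.390000·cos 16.014° = 158.010734
roll angle φ = 6.256° = 0.10918780 rad
x = r_b·(cos φ + φ·sin φ) = 158.010734·(0.99404493 + 0.10918780·0.10897097) = 158.949828
y = r_b·(sin φ − φ·cos φ) = 158.010734·(0.10897097 − 0.10918780·0.99404493) = 0.068481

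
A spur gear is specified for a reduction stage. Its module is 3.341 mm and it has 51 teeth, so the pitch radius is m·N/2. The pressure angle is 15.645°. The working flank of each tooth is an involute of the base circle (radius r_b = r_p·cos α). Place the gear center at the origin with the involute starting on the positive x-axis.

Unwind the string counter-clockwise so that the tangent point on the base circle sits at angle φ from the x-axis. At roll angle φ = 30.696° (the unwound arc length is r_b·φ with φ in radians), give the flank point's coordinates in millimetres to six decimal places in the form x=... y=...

x=92.981243 y=4.085641

pitch radius r_p = m·N/2 = 3.341·51/2 = 85.195500
base radius r_b = r_p·cos α = 85.195500·cos 15.645° = 82.039097
roll angle φ = 30.696° = 0.53574627 rad
x = r_b·(cos φ + φ·sin φ) = 82.039097·(0.85988791 + 0.53574627·0.51048289) = 92.981243
y = r_b·(sin φ − φ·cos φ) = 82.039097·(0.51048289 − 0.53574627·0.85988791) = 4.085641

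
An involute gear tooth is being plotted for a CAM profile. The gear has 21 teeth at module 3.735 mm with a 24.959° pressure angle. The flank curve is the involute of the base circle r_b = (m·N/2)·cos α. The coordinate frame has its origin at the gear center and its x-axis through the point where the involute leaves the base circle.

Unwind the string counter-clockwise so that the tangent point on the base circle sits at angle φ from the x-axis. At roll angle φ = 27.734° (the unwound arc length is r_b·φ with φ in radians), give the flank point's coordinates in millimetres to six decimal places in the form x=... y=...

pitch radius r_p = m·N/2 = 3.735·21/2 = 39.217500
base radius r_b = r_p·cos α = 39.217500·cos 24.959° = 35.554977
roll angle φ = 27.734° = 0.48404961 rad
x = r_b·(cos φ + φ·sin φ) = 35.554977·(0.88511763 + 0.48404961·0.46536737) = 39.479482
y = r_b·(sin φ − φ·cos φ) = 35.554977·(0.46536737 − 0.48404961·0.88511763) = 1.312922

x=39.479482 y=1.312922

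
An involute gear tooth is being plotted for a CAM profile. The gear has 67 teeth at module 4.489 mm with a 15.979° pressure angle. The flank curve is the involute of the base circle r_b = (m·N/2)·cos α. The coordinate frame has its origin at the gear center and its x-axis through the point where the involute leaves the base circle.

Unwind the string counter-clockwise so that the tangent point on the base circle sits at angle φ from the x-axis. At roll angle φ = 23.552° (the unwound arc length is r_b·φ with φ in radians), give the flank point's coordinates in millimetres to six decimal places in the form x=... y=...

pitch radius r_p = m·N/2 = 4.489·67/2 = 150.381500
base radius r_b = r_p·cos α = 150.381500·cos 15.979° = 144.571159
roll angle φ = 23.552° = 0.41105995 rad
x = r_b·(cos φ + φ·sin φ) = 144.571159·(0.91669780 + 0.41105995·0.39958120) = 156.274140
y = r_b·(sin φ − φ·cos φ) = 144.571159·(0.39958120 − 0.41105995·0.91669780) = 3.290939

x=156.274140 y=3.290939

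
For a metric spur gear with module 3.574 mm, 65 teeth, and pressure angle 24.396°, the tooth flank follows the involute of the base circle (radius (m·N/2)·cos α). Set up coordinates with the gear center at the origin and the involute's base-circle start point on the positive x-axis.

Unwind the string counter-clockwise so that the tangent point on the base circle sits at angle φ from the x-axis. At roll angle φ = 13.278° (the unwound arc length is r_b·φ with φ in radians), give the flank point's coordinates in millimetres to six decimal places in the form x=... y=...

x=108.586380 y=0.436510

pitch radius r_p = m·N/2 = 3.574·65/2 = 116.155000
base radius r_b = r_p·cos α = 116.155000·cos 24.396° = 105.783810
roll angle φ = 13.278° = 0.23174482 rad
x = r_b·(cos φ + φ·sin φ) = 105.783810·(0.97326713 + 0.23174482·0.22967605) = 108.586380
y = r_b·(sin φ − φ·cos φ) = 105.783810·(0.22967605 − 0.23174482·0.97326713) = 0.436510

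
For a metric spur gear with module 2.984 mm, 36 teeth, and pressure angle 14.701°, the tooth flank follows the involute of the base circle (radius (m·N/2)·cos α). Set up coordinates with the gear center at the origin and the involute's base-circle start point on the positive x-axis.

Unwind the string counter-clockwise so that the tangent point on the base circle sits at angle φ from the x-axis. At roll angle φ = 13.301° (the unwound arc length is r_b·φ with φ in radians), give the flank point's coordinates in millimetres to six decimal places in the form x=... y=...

pitch radius r_p = m·N/2 = 2.984·36/2 = 53.712000
base radius r_b = r_p·cos α = 53.712000·cos 14.701° = 51.953648
roll angle φ = 13.301° = 0.23214624 rad
x = r_b·(cos φ + φ·sin φ) = 51.953648·(0.97317486 + 0.23214624·0.23006672) = 53.334783
y = r_b·(sin φ − φ·cos φ) = 51.953648·(0.23006672 − 0.23214624·0.97317486) = 0.215495

x=53.334783 y=0.215495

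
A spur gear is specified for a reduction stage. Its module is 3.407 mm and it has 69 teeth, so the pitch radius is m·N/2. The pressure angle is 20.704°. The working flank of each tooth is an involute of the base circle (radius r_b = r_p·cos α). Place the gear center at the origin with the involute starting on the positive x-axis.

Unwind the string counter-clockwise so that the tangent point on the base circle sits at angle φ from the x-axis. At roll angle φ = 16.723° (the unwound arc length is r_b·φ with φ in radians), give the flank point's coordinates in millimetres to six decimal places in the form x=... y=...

pitch radius r_p = m·N/2 = 3.407·69/2 = 117.541500
base radius r_b = r_p·cos α = 117.541500·cos 20.704° = 109.950594
roll angle φ = 16.723° = 0.29187141 rad
x = r_b·(cos φ + φ·sin φ) = 109.950594·(0.95770706 + 0.29187141·0.28774499) = 114.534610
y = r_b·(sin φ − φ·cos φ) = 109.950594·(0.28774499 − 0.29187141·0.95770706) = 0.903539

x=114.534610 y=0.903539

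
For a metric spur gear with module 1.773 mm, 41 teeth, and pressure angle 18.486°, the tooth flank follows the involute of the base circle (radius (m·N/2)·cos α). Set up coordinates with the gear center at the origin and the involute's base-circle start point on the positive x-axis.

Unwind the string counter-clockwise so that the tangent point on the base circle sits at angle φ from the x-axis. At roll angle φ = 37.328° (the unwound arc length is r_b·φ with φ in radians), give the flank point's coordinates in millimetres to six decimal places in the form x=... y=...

x=41.028486 y=3.044549

pitch radius r_p = m·N/2 = 1.773·41/2 = 36.346500
base radius r_b = r_p·cos α = 36.346500·cos 18.486° = 34.471063
roll angle φ = 37.328° = 0.65149650 rad
x = r_b·(cos φ + φ·sin φ) = 34.471063·(0.79517724 + 0.65149650·0.60637707) = 41.028486
y = r_b·(sin φ − φ·cos φ) = 34.471063·(0.60637707 − 0.65149650·0.79517724) = 3.044549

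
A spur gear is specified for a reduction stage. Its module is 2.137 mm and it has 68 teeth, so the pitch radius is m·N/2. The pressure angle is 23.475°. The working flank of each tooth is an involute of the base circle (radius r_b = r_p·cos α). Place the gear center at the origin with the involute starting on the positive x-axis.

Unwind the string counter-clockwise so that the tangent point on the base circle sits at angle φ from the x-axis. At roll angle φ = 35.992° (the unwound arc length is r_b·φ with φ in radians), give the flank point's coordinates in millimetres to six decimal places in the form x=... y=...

pitch radius r_p = m·N/2 = 2.137·68/2 = 72.658000
base radius r_b = r_p·cos α = 72.658000·cos 23.475° = 66.644386
roll angle φ = 35.992° = 0.62817890 rad
x = r_b·(cos φ + φ·sin φ) = 66.644386·(0.80909906 + 0.62817890·0.58767229) = 78.524574
y = r_b·(sin φ − φ·cos φ) = 66.644386·(0.58767229 − 0.62817890·0.80909906) = 5.292452

x=78.524574 y=5.292452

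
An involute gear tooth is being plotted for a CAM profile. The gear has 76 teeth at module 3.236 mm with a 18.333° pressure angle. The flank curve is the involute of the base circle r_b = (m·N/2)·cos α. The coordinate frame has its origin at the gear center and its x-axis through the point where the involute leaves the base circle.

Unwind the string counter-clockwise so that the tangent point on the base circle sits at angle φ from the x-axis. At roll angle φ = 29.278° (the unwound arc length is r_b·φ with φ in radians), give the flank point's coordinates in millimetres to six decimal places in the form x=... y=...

pitch radius r_p = m·N/2 = 3.236·76/2 = 122.968000
base radius r_b = r_p·cos α = 122.968000·cos 18.333° = 116.726694
roll angle φ = 29.278° = 0.51099750 rad
x = r_b·(cos φ + φ·sin φ) = 116.726694·(0.87225712 + 0.51099750·0.48904757) = 130.985934
y = r_b·(sin φ − φ·cos φ) = 116.726694·(0.48904757 − 0.51099750·0.87225712) = 5.057343

x=130.985934 y=5.057343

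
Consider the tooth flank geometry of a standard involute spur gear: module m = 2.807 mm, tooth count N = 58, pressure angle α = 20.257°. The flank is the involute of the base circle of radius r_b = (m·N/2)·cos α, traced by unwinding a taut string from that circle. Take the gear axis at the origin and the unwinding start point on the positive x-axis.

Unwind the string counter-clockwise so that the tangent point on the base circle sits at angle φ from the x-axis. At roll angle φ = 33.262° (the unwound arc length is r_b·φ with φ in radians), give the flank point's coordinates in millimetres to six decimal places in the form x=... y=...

pitch radius r_p = m·N/2 = 2.807·58/2 = 81.403000
base radius r_b = r_p·cos α = 81.403000·cos 20.257° = 76.368147
roll angle φ = 33.262° = 0.58053142 rad
x = r_b·(cos φ + φ·sin φ) = 76.368147·(0.83617130 + 0.58053142·0.54846837) = 88.172709
y = r_b·(sin φ − φ·cos φ) = 76.368147·(0.54846837 − 0.58053142·0.83617130) = 4.814604

x=88.172709 y=4.814604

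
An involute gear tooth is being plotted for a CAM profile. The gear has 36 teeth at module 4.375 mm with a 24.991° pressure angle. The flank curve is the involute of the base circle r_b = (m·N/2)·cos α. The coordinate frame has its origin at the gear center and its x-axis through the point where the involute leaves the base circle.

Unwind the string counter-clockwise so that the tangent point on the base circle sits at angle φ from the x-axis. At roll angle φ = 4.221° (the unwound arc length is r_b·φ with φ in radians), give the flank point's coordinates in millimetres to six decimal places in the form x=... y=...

x=71.570395 y=0.009508

pitch radius r_p = m·N/2 = 4.375·36/2 = 78.750000
base radius r_b = r_p·cos α = 78.750000·cos 24.991° = 71.376965
roll angle φ = 4.221° = 0.07367035 rad
x = r_b·(cos φ + φ·sin φ) = 71.376965·(0.99728757 + 0.07367035·0.07360373) = 71.570395
y = r_b·(sin φ − φ·cos φ) = 71.376965·(0.07360373 − 0.07367035·0.99728757) = 0.009508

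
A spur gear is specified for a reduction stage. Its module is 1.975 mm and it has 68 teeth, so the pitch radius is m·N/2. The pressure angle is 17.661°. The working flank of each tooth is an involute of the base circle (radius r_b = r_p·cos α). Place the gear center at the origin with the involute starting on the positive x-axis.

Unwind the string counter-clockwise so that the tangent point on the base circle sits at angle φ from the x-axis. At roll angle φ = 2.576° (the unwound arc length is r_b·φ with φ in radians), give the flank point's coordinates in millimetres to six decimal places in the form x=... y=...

pitch radius r_p = m·N/2 = 1.975·68/2 = 67.150000
base radius r_b = r_p·cos α = 67.150000·cos 17.661° = 63.985100
roll angle φ = 2.576° = 0.04495968 rad
x = r_b·(cos φ + φ·sin φ) = 63.985100·(0.99898948 + 0.04495968·0.04494454) = 64.049736
y = r_b·(sin φ − φ·cos φ) = 63.985100·(0.04494454 − 0.04495968·0.99898948) = 0.001938

x=64.049736 y=0.001938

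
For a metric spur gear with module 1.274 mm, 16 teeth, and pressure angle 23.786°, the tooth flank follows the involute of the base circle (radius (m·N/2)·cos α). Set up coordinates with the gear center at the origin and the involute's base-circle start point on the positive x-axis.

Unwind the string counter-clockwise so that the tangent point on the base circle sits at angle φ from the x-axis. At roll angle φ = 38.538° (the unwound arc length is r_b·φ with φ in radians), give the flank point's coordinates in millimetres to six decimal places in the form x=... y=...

x=11.203250 y=0.903878

pitch radius r_p = m·N/2 = 1.274·16/2 = 10.192000
base radius r_b = r_p·cos α = 10.192000·cos 23.786° = 9.326274
roll angle φ = 38.538° = 0.67261499 rad
x = r_b·(cos φ + φ·sin φ) = 9.326274·(0.78219512 + 0.67261499·0.62303355) = 11.203250
y = r_b·(sin φ − φ·cos φ) = 9.326274·(0.62303355 − 0.67261499·0.78219512) = 0.903878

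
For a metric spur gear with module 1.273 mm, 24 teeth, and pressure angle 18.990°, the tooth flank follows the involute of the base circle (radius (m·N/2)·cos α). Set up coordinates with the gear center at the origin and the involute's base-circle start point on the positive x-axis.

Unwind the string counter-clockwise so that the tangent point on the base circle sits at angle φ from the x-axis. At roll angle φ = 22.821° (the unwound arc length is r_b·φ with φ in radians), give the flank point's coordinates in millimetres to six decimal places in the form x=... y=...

x=15.545342 y=0.299444

pitch radius r_p = m·N/2 = 1.273·24/2 = 15.276000
base radius r_b = r_p·cos α = 15.276000·cos 18.990° = 14.444610
roll angle φ = 22.821° = 0.39830159 rad
x = r_b·(cos φ + φ·sin φ) = 14.444610·(0.92172106 + 0.39830159·0.38785344) = 15.545342
y = r_b·(sin φ − φ·cos φ) = 14.444610·(0.38785344 − 0.39830159·0.92172106) = 0.299444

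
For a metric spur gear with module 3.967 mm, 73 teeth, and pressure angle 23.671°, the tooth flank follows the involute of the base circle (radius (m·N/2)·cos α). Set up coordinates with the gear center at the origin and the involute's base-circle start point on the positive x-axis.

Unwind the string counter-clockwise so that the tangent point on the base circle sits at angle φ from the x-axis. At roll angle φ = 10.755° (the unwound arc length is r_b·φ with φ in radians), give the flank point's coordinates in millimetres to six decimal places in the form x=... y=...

pitch radius r_p = m·N/2 = 3.967·73/2 = 144.795500
base radius r_b = r_p·cos α = 144.795500·cos 23.671° = 132.613264
roll angle φ = 10.755° = 0.18771016 rad
x = r_b·(cos φ + φ·sin φ) = 132.613264·(0.98243412 + 0.18771016·0.18660977) = 134.929045
y = r_b·(sin φ − φ·cos φ) = 132.613264·(0.18660977 − 0.18771016·0.98243412) = 0.291339

x=134.929045 y=0.291339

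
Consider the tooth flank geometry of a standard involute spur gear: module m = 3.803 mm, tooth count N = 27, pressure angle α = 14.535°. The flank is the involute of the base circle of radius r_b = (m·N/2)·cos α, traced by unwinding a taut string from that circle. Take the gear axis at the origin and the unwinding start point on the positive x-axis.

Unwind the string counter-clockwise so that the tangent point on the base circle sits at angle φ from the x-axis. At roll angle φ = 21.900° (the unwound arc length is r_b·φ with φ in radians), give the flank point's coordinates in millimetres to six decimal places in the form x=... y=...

x=53.196128 y=0.911629

pitch radius r_p = m·N/2 = 3.803·27/2 = 51.340500
base radius r_b = r_p·cos α = 51.340500·cos 14.535° = 49.697322
roll angle φ = 21.900° = 0.38222711 rad
x = r_b·(cos φ + φ·sin φ) = 49.697322·(0.92783625 + 0.38222711·0.37298778) = 53.196128
y = r_b·(sin φ − φ·cos φ) = 49.697322·(0.37298778 − 0.38222711·0.92783625) = 0.911629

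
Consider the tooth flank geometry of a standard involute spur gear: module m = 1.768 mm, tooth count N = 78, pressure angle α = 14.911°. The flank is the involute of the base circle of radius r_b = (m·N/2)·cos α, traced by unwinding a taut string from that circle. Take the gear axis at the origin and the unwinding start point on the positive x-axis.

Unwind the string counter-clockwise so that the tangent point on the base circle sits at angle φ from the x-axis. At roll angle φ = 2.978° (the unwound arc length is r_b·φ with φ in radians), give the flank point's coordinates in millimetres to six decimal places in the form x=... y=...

pitch radius r_p = m·N/2 = 1.768·78/2 = 68.952000
base radius r_b = r_p·cos α = 68.952000·cos 14.911° = 66.630158
roll angle φ = 2.978° = 0.05197591 rad
x = r_b·(cos φ + φ·sin φ) = 66.630158·(0.99864956 + 0.05197591·0.05195251) = 66.720098
y = r_b·(sin φ − φ·cos φ) = 66.630158·(0.05195251 − 0.05197591·0.99864956) = 0.003118

x=66.720098 y=0.003118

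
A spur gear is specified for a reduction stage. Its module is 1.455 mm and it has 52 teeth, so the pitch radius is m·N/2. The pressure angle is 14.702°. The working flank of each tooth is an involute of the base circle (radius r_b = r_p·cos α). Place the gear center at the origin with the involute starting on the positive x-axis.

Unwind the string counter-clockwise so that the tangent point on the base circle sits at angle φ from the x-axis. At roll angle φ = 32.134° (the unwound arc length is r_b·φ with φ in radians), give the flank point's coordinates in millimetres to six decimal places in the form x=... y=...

x=41.901551 y=2.084787

pitch radius r_p = m·N/2 = 1.455·52/2 = 37.830000
base radius r_b = r_p·cos α = 37.830000·cos 14.702° = 36.591404
roll angle φ = 32.134° = 0.56084410 rad
x = r_b·(cos φ + φ·sin φ) = 36.591404·(0.84680643 + 0.56084410·0.53190118) = 41.901551
y = r_b·(sin φ − φ·cos φ) = 36.591404·(0.53190118 − 0.56084410·0.84680643) = 2.084787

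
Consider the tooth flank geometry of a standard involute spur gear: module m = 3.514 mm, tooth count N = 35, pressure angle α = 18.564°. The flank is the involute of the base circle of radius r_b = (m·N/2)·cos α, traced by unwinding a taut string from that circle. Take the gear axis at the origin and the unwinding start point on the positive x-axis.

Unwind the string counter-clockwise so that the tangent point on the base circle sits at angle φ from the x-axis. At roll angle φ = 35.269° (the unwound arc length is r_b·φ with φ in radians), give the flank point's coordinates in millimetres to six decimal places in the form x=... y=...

pitch radius r_p = m·N/2 = 3.514·35/2 = 61.495000
base radius r_b = r_p·cos α = 61.495000·cos 18.564° = 58.295331
roll angle φ = 35.269° = 0.61556017 rad
x = r_b·(cos φ + φ·sin φ) = 58.295331·(0.81645012 + 0.61556017·0.57741597) = 68.315389
y = r_b·(sin φ − φ·cos φ) = 58.295331·(0.57741597 − 0.61556017·0.81645012) = 4.362927

x=68.315389 y=4.362927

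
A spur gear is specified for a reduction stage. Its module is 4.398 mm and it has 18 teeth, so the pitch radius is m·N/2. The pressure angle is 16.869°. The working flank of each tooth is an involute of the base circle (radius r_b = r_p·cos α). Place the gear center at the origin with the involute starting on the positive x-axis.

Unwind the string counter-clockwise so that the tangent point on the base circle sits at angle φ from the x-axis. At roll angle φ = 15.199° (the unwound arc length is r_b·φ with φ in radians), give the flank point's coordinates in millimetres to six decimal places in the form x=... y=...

pitch radius r_p = m·N/2 = 4.398·18/2 = 39.582000
base radius r_b = r_p·cos α = 39.582000·cos 16.869° = 37.878815
roll angle φ = 15.199° = 0.26527259 rad
x = r_b·(cos φ + φ·sin φ) = 37.878815·(0.96502107 + 0.26527259·0.26217234) = 39.188218
y = r_b·(sin φ − φ·cos φ) = 37.878815·(0.26217234 − 0.26527259·0.96502107) = 0.234042

x=39.188218 y=0.234042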